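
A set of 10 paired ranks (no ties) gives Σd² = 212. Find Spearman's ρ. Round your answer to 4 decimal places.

ρ = 1 − 6Σd² / [n(n²−1)] = 1 − 6×212 / (10×99)
  = 1 − 1272/990 = 1 − 1.28485 ≈ -0.2848

-0.2848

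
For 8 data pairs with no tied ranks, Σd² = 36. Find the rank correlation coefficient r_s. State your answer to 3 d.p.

ρ = 1 − 6Σd² / [n(n²−1)] = 1 − 6×36 / (8×63)
  = 1 − 216/504 = 1 − 0.4286 ≈ 0.571

0.571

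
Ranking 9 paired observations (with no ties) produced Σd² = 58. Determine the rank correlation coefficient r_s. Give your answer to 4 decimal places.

ρ = 1 − 6Σd² / [n(n²−1)] = 1 − 6×58 / (9×80)
  = 1 − 348/720 = 1 − 0.48333 ≈ 0.5167

0.5167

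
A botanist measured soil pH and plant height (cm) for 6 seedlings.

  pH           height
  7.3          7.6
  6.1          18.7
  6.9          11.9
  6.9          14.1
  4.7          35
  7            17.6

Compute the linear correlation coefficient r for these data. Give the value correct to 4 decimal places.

n = 6, Σx = 38.9, Σy = 104.9, Σx² = 256.81, Σy² = 2282.63, Σxy = 636.65
nΣxy − ΣxΣy = 3819.9 − 4080.61 = -260.71
nΣx² − (Σx)² = 1540.86 − 1513.21 = 27.65; nΣy² − (Σy)² = 13695.78 − 11004.01 = 2691.77
r = -260.71 / √(27.65 × 2691.77) = -260.71 / 272.8139 ≈ -0.9556

-0.9556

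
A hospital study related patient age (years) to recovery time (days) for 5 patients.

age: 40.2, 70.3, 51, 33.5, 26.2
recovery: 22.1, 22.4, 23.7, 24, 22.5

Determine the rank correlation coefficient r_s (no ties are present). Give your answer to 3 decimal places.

-0.300

Rank age: 3, 5, 4, 2, 1
Rank recovery: 1, 2, 4, 5, 3
d = rank(age) − rank(recovery): 2, 3, 0, -3, -2; Σd² = 26
ρ = 1 − 6Σd² / [n(n²−1)] = 1 − 6×26 / (5×24) = 1 − 156/120 ≈ -0.300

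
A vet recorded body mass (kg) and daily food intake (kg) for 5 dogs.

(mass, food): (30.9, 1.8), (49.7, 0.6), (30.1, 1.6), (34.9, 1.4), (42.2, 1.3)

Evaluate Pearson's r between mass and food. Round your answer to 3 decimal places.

-0.946

n = 5, Σx = 187.8, Σy = 6.7, Σx² = 7329.76, Σy² = 9.81, Σxy = 237.32
nΣxy − ΣxΣy = 1186.6 − 1258.26 = -71.66
nΣx² − (Σx)² = 36648.8 − 35268.84 = 1379.96; nΣy² − (Σy)² = 49.05 − 44.89 = 4.16
r = -71.66 / √(1379.96 × 4.16) = -71.66 / 75.7670 ≈ -0.946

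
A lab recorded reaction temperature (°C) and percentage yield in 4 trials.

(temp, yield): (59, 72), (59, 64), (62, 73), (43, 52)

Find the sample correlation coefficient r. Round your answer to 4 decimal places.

n = 4, Σx = 223, Σy = 261, Σx² = 12655, Σy² = 17313, Σxy = 14786
nΣxy − ΣxΣy = 59144 − 58203 = 941
nΣx² − (Σx)² = 50620 − 49729 = 891; nΣy² − (Σy)² = 69252 − 68121 = 1131
r = 941 / √(891 × 1131) = 941 / 1003.8531 ≈ 0.9374

0.9374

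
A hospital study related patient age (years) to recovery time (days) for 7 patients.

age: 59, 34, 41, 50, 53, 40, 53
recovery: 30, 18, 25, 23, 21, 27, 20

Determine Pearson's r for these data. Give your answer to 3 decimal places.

n = 7, Σx = 330, Σy = 164, Σx² = 16036, Σy² = 3948, Σxy = 7810
nΣxy − ΣxΣy = 54670 − 54120 = 550
nΣx² − (Σx)² = 112252 − 108900 = 3352; nΣy² − (Σy)² = 27636 − 26896 = 740
r = 550 / √(3352 × 740) = 550 / 1574.9540 ≈ 0.349

0.349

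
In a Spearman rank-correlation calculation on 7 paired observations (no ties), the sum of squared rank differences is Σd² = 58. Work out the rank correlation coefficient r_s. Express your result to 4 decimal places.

-0.0357

ρ = 1 − 6Σd² / [n(n²−1)] = 1 − 6×58 / (7×48)
  = 1 − 348/336 = 1 − 1.03571 ≈ -0.0357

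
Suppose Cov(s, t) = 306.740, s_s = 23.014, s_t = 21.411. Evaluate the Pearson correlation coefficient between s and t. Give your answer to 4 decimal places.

0.6225

r = Cov(s,t) / (s_s · s_t) = 306.740 / (23.014 × 21.411)
  = 306.740 / 492.7528 ≈ 0.6225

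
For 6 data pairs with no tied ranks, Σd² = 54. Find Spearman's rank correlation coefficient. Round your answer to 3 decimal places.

ρ = 1 − 6Σd² / [n(n²−1)] = 1 − 6×54 / (6×35)
  = 1 − 324/210 = 1 − 1.5429 ≈ -0.543

-0.543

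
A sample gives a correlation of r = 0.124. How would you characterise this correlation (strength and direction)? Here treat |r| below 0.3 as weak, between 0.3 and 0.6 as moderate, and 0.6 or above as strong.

weak positive

r = 0.124 > 0 so the relationship is positive.
|r| = 0.124, which falls in the weak range.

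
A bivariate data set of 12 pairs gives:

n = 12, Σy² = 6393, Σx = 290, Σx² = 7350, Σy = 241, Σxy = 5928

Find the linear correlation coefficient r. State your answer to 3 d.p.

0.143

r = (nΣxy − ΣxΣy) / √[(nΣx² − (Σx)²)(nΣy² − (Σy)²)]
Numerator: 12×5928 − 290×241 = 1246
Denominator: √[(88200 − 84100)(76716 − 58081)] = √[4100 × 18635] = 8740.9096
r = 1246 / 8740.9096 ≈ 0.143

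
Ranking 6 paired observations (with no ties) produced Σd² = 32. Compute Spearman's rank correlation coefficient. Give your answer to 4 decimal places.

0.0857

ρ = 1 − 6Σd² / [n(n²−1)] = 1 − 6×32 / (6×35)
  = 1 − 192/210 = 1 − 0.91429 ≈ 0.0857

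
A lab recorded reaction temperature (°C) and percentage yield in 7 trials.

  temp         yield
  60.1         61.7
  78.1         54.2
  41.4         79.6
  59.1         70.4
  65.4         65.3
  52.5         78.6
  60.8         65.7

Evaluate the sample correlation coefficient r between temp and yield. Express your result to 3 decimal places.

-0.920

n = 7, Σx = 417.4, Σy = 475.5, Σx² = 25648.44, Σy² = 32795.39, Σxy = 27788.95
nΣxy − ΣxΣy = 194522.65 − 198473.7 = -3951.05
nΣx² − (Σx)² = 179539.08 − 174222.76 = 5316.32; nΣy² − (Σy)² = 229567.73 − 226100.25 = 3467.48
r = -3951.05 / √(5316.32 × 3467.48) = -3951.05 / 4293.5106 ≈ -0.920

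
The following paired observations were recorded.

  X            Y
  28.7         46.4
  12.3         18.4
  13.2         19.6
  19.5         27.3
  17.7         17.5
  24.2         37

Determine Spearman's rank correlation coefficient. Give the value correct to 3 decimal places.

0.829

Rank X: 6, 1, 2, 4, 3, 5
Rank Y: 6, 2, 3, 4, 1, 5
d = rank(X) − rank(Y): 0, -1, -1, 0, 2, 0; Σd² = 6
ρ = 1 − 6Σd² / [n(n²−1)] = 1 − 6×6 / (6×35) = 1 − 36/210 ≈ 0.829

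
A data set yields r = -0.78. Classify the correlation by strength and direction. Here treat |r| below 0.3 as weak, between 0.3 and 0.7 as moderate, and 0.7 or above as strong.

r = -0.78 < 0 so the relationship is negative.
|r| = 0.78, which falls in the strong range.

strong negative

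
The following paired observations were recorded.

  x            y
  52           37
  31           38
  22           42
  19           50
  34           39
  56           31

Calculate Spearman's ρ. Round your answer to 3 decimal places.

Rank x: 5, 3, 2, 1, 4, 6
Rank y: 2, 3, 5, 6, 4, 1
d = rank(x) − rank(y): 3, 0, -3, -5, 0, 5; Σd² = 68
ρ = 1 − 6Σd² / [n(n²−1)] = 1 − 6×68 / (6×35) = 1 − 408/210 ≈ -0.943

-0.943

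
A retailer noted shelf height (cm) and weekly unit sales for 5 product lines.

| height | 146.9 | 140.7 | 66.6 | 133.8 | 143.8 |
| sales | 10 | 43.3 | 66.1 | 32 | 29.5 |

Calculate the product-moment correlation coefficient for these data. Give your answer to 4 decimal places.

n = 5, Σx = 631.8, Σy = 180.9, Σx² = 84392.54, Σy² = 8238.35, Σxy = 20487.27
nΣxy − ΣxΣy = 102436.35 − 114292.62 = -11856.27
nΣx² − (Σx)² = 421962.7 − 399171.24 = 22791.46; nΣy² − (Σy)² = 41191.75 − 32724.81 = 8466.94
r = -11856.27 / √(22791.46 × 8466.94) = -11856.27 / 13891.5055 ≈ -0.8535

-0.8535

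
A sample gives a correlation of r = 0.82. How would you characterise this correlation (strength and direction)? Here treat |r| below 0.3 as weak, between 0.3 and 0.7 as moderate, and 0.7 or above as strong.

r = 0.82 > 0 so the relationship is positive.
|r| = 0.82, which falls in the strong range.

strong positive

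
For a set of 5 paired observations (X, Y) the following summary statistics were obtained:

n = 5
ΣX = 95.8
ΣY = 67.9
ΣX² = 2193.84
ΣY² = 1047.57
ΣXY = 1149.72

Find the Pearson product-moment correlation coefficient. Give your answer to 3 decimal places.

-0.713

r = (nΣXY − ΣXΣY) / √[(nΣX² − (ΣX)²)(nΣY² − (ΣY)²)]
Numerator: 5×1149.72 − 95.8×67.9 = -756.22
Denominator: √[(10969.2 − 9177.64)(5237.85 − 4610.41)] = √[1791.56 × 627.44] = 1060.2341
r = -756.22 / 1060.2341 ≈ -0.713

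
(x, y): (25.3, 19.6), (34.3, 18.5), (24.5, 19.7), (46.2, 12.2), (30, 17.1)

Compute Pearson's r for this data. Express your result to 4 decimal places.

n = 5, Σx = 160.3, Σy = 87.1, Σx² = 5451.27, Σy² = 1555.75, Σxy = 2689.72
nΣxy − ΣxΣy = 13448.6 − 13962.13 = -513.53
nΣx² − (Σx)² = 27256.35 − 25696.09 = 1560.26; nΣy² − (Σy)² = 7778.75 − 7586.41 = 192.34
r = -513.53 / √(1560.26 × 192.34) = -513.53 / 547.8142 ≈ -0.9374

-0.9374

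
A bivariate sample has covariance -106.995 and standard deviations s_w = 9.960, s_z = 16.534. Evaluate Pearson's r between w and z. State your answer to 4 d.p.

-0.6497

r = Cov(w,z) / (s_w · s_z) = -106.995 / (9.960 × 16.534)
  = -106.995 / 164.6786 ≈ -0.6497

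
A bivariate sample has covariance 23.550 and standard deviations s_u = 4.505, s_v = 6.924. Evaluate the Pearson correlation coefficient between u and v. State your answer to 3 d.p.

r = Cov(u,v) / (s_u · s_v) = 23.550 / (4.505 × 6.924)
  = 23.550 / 31.1926 ≈ 0.755

0.755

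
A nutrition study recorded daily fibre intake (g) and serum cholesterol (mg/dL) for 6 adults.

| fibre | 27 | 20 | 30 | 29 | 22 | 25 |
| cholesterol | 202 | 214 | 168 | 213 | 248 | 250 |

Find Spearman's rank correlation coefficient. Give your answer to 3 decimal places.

-0.714

Rank fibre: 4, 1, 6, 5, 2, 3
Rank cholesterol: 2, 4, 1, 3, 5, 6
d = rank(fibre) − rank(cholesterol): 2, -3, 5, 2, -3, -3; Σd² = 60
ρ = 1 − 6Σd² / [n(n²−1)] = 1 − 6×60 / (6×35) = 1 − 360/210 ≈ -0.714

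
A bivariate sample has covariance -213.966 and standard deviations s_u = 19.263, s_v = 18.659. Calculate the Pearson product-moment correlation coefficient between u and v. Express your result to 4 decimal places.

r = Cov(u,v) / (s_u · s_v) = -213.966 / (19.263 × 18.659)
  = -213.966 / 359.4283 ≈ -0.5953

-0.5953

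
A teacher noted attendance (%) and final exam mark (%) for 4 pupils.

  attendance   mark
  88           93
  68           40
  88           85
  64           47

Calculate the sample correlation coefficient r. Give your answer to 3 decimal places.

0.965

n = 4, Σx = 308, Σy = 265, Σx² = 24208, Σy² = 19683, Σxy = 21392
nΣxy − ΣxΣy = 85568 − 81620 = 3948
nΣx² − (Σx)² = 96832 − 94864 = 1968; nΣy² − (Σy)² = 78732 − 70225 = 8507
r = 3948 / √(1968 × 8507) = 3948 / 4091.6715 ≈ 0.965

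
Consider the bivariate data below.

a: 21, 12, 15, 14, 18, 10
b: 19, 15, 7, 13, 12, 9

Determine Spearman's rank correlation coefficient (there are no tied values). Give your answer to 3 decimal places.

Rank a: 6, 2, 4, 3, 5, 1
Rank b: 6, 5, 1, 4, 3, 2
d = rank(a) − rank(b): 0, -3, 3, -1, 2, -1; Σd² = 24
ρ = 1 − 6Σd² / [n(n²−1)] = 1 − 6×24 / (6×35) = 1 − 144/210 ≈ 0.314

0.314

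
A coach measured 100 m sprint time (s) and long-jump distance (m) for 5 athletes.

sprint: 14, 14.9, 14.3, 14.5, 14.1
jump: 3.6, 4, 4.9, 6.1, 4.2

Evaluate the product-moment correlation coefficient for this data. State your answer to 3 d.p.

n = 5, Σx = 71.8, Σy = 22.8, Σx² = 1031.56, Σy² = 107.82, Σxy = 327.74
nΣxy − ΣxΣy = 1638.7 − 1637.04 = 1.66
nΣx² − (Σx)² = 5157.8 − 5155.24 = 2.56; nΣy² − (Σy)² = 539.1 − 519.84 = 19.26
r = 1.66 / √(2.56 × 19.26) = 1.66 / 7.0218 ≈ 0.236

0.236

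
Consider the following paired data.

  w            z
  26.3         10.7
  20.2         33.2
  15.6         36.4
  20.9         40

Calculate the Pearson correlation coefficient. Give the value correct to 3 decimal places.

-0.808

n = 4, Σw = 83, Σz = 120.3, Σw² = 1779.9, Σz² = 4141.69, Σwz = 2355.89
nΣwz − ΣwΣz = 9423.56 − 9984.9 = -561.34
nΣw² − (Σw)² = 7119.6 − 6889 = 230.6; nΣz² − (Σz)² = 16566.76 − 14472.09 = 2094.67
r = -561.34 / √(230.6 × 2094.67) = -561.34 / 695.0042 ≈ -0.808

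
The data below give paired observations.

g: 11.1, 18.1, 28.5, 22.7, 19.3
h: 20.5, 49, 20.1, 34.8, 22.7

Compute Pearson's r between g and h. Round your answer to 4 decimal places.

n = 5, Σg = 99.7, Σh = 147.1, Σg² = 2150.85, Σh² = 4951.59, Σgh = 2915.37
nΣgh − ΣgΣh = 14576.85 − 14665.87 = -89.02
nΣg² − (Σg)² = 10754.25 − 9940.09 = 814.16; nΣh² − (Σh)² = 24757.95 − 21638.41 = 3119.54
r = -89.02 / √(814.16 × 3119.54) = -89.02 / 1593.6765 ≈ -0.0559

-0.0559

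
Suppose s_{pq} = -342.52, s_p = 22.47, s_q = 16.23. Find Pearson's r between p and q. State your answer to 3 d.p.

r = Cov(p,q) / (s_p · s_q) = -342.52 / (22.47 × 16.23)
  = -342.52 / 364.6881 ≈ -0.939

-0.939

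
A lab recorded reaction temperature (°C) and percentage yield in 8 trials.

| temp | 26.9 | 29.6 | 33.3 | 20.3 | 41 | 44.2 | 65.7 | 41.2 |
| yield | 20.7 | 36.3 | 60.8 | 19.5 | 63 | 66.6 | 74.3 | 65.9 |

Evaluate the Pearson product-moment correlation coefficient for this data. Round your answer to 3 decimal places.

0.841

n = 8, Σx = 302.2, Σy = 407.1, Σx² = 12769.32, Σy² = 24090.93, Σxy = 17175.11
nΣxy − ΣxΣy = 137400.88 − 123025.62 = 14375.26
nΣx² − (Σx)² = 102154.56 − 91324.84 = 10829.72; nΣy² − (Σy)² = 192727.44 − 165730.41 = 26997.03
r = 14375.26 / √(10829.72 × 26997.03) = 14375.26 / 17098.8384 ≈ 0.841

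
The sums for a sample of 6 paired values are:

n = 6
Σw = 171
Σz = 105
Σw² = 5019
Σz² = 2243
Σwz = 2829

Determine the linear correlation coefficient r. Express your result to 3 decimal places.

-0.673

r = (nΣwz − ΣwΣz) / √[(nΣw² − (Σw)²)(nΣz² − (Σz)²)]
Numerator: 6×2829 − 171×105 = -981
Denominator: √[(30114 − 29241)(13458 − 11025)] = √[873 × 2433] = 1457.3980
r = -981 / 1457.3980 ≈ -0.673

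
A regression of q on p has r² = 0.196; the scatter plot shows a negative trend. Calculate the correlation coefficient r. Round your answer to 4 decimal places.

-0.4427

|r| = √0.196 = 0.4427
The association is negative, so r = −0.4427.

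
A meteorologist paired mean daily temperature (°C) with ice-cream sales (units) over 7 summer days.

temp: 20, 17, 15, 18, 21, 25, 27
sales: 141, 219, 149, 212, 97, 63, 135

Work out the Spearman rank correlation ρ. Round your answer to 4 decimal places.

-0.7857

Rank temp: 4, 2, 1, 3, 5, 6, 7
Rank sales: 4, 7, 5, 6, 2, 1, 3
d = rank(temp) − rank(sales): 0, -5, -4, -3, 3, 5, 4; Σd² = 100
ρ = 1 − 6Σd² / [n(n²−1)] = 1 − 6×100 / (7×48) = 1 − 600/336 ≈ -0.7857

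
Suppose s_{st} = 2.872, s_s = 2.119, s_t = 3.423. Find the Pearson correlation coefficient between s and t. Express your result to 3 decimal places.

0.396

r = Cov(s,t) / (s_s · s_t) = 2.872 / (2.119 × 3.423)
  = 2.872 / 7.2533 ≈ 0.396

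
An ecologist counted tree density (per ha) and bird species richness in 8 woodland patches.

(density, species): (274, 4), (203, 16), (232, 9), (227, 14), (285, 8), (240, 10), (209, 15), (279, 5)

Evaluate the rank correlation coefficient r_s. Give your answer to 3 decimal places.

-0.881

Rank density: 6, 1, 4, 3, 8, 5, 2, 7
Rank species: 1, 8, 4, 6, 3, 5, 7, 2
d = rank(density) − rank(species): 5, -7, 0, -3, 5, 0, -5, 5; Σd² = 158
ρ = 1 − 6Σd² / [n(n²−1)] = 1 − 6×158 / (8×63) = 1 − 948/504 ≈ -0.881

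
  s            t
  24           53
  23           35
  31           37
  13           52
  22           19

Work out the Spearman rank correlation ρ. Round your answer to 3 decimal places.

0.200

Rank s: 4, 3, 5, 1, 2
Rank t: 5, 2, 3, 4, 1
d = rank(s) − rank(t): -1, 1, 2, -3, 1; Σd² = 16
ρ = 1 − 6Σd² / [n(n²−1)] = 1 − 6×16 / (5×24) = 1 − 96/120 ≈ 0.200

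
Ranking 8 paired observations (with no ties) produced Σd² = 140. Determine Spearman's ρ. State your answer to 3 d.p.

ρ = 1 − 6Σd² / [n(n²−1)] = 1 − 6×140 / (8×63)
  = 1 − 840/504 = 1 − 1.6667 ≈ -0.667

-0.667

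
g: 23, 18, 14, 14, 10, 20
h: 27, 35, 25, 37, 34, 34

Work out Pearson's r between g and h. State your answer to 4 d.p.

-0.2550

n = 6, Σg = 99, Σh = 192, Σg² = 1745, Σh² = 6260, Σgh = 3139
nΣgh − ΣgΣh = 18834 − 19008 = -174
nΣg² − (Σg)² = 10470 − 9801 = 669; nΣh² − (Σh)² = 37560 − 36864 = 696
r = -174 / √(669 × 696) = -174 / 682.3665 ≈ -0.2550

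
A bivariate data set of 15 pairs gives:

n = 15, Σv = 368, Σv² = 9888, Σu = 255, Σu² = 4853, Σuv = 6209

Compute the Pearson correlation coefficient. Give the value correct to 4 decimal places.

-0.0704

r = (nΣuv − ΣuΣv) / √[(nΣu² − (Σu)²)(nΣv² − (Σv)²)]
Numerator: 15×6209 − 255×368 = -705
Denominator: √[(72795 − 65025)(148320 − 135424)] = √[7770 × 12896] = 10010.0909
r = -705 / 10010.0909 ≈ -0.0704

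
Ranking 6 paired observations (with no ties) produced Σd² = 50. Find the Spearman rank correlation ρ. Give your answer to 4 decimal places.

ρ = 1 − 6Σd² / [n(n²−1)] = 1 − 6×50 / (6×35)
  = 1 − 300/210 = 1 − 1.42857 ≈ -0.4286

-0.4286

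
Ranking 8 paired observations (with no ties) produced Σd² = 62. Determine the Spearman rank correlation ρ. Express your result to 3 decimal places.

ρ = 1 − 6Σd² / [n(n²−1)] = 1 − 6×62 / (8×63)
  = 1 − 372/504 = 1 − 0.7381 ≈ 0.262

0.262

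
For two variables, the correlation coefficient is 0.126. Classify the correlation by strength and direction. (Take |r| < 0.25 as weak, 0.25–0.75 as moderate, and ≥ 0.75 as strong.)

weak positive

r = 0.126 > 0 so the relationship is positive.
|r| = 0.126, which falls in the weak range.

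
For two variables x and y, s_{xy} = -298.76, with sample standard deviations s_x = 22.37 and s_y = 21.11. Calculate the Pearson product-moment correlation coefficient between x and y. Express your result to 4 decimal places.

-0.6327

r = Cov(x,y) / (s_x · s_y) = -298.76 / (22.37 × 21.11)
  = -298.76 / 472.2307 ≈ -0.6327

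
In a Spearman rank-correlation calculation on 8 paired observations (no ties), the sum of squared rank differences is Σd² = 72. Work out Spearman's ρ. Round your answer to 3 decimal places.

0.143

ρ = 1 − 6Σd² / [n(n²−1)] = 1 − 6×72 / (8×63)
  = 1 − 432/504 = 1 − 0.8571 ≈ 0.143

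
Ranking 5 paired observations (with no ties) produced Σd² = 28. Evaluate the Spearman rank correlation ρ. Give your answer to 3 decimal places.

-0.400

ρ = 1 − 6Σd² / [n(n²−1)] = 1 − 6×28 / (5×24)
  = 1 − 168/120 = 1 − 1.4000 ≈ -0.400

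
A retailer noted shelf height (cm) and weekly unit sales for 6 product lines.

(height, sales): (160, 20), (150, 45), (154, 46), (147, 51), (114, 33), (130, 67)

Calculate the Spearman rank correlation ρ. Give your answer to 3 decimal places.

Rank height: 6, 4, 5, 3, 1, 2
Rank sales: 1, 3, 4, 5, 2, 6
d = rank(height) − rank(sales): 5, 1, 1, -2, -1, -4; Σd² = 48
ρ = 1 − 6Σd² / [n(n²−1)] = 1 − 6×48 / (6×35) = 1 − 288/210 ≈ -0.371

-0.371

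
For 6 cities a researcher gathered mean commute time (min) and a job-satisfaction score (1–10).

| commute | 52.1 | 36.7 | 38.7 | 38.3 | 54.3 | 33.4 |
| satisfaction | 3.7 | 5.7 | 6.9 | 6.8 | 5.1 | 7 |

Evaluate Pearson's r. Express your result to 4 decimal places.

-0.8266

n = 6, Σx = 253.5, Σy = 35.2, Σx² = 11089.93, Σy² = 215.04, Σxy = 1440.16
nΣxy − ΣxΣy = 8640.96 − 8923.2 = -282.24
nΣx² − (Σx)² = 66539.58 − 64262.25 = 2277.33; nΣy² − (Σy)² = 1290.24 − 1239.04 = 51.2
r = -282.24 / √(2277.33 × 51.2) = -282.24 / 341.4664 ≈ -0.8266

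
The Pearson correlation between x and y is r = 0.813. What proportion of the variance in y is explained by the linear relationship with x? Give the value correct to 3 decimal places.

0.661

r² = (0.813)² = 0.661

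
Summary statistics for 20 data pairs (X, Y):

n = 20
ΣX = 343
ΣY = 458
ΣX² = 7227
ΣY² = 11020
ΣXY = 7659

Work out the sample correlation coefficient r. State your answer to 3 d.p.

-0.231

r = (nΣXY − ΣXΣY) / √[(nΣX² − (ΣX)²)(nΣY² − (ΣY)²)]
Numerator: 20×7659 − 343×458 = -3914
Denominator: √[(144540 − 117649)(220400 − 209764)] = √[26891 × 10636] = 16911.9093
r = -3914 / 16911.9093 ≈ -0.231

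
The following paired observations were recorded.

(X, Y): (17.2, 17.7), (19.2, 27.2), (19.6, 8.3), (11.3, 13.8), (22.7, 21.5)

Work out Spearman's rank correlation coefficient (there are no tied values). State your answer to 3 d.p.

0.200

Rank X: 2, 3, 4, 1, 5
Rank Y: 3, 5, 1, 2, 4
d = rank(X) − rank(Y): -1, -2, 3, -1, 1; Σd² = 16
ρ = 1 − 6Σd² / [n(n²−1)] = 1 − 6×16 / (5×24) = 1 − 96/120 ≈ 0.200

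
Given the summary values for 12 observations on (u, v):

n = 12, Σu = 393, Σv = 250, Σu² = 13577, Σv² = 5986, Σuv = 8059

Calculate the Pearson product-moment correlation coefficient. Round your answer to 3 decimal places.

r = (nΣuv − ΣuΣv) / √[(nΣu² − (Σu)²)(nΣv² − (Σv)²)]
Numerator: 12×8059 − 393×250 = -1542
Denominator: √[(162924 − 154449)(71832 − 62500)] = √[8475 × 9332] = 8893.1828
r = -1542 / 8893.1828 ≈ -0.173

-0.173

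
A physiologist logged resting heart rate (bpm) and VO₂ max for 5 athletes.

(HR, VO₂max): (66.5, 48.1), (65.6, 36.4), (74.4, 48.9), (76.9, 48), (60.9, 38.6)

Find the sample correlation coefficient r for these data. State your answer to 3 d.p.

0.740

n = 5, Σx = 344.3, Σy = 220, Σx² = 23883.39, Σy² = 9823.74, Σxy = 15266.59
nΣxy − ΣxΣy = 76332.95 − 75746 = 586.95
nΣx² − (Σx)² = 119416.95 − 118542.49 = 874.46; nΣy² − (Σy)² = 49118.7 − 48400 = 718.7
r = 586.95 / √(874.46 × 718.7) = 586.95 / 792.7638 ≈ 0.740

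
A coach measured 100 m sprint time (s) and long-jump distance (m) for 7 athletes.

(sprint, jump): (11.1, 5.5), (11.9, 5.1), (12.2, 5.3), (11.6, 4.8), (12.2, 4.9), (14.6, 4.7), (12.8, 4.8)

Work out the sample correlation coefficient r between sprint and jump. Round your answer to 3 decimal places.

-0.654

n = 7, Σx = 86.4, Σy = 35.1, Σx² = 1074.06, Σy² = 176.53, Σxy = 431.92
nΣxy − ΣxΣy = 3023.44 − 3032.64 = -9.2
nΣx² − (Σx)² = 7518.42 − 7464.96 = 53.46; nΣy² − (Σy)² = 1235.71 − 1232.01 = 3.7
r = -9.2 / √(53.46 × 3.7) = -9.2 / 14.0642 ≈ -0.654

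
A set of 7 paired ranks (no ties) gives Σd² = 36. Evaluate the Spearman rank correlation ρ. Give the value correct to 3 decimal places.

ρ = 1 − 6Σd² / [n(n²−1)] = 1 − 6×36 / (7×48)
  = 1 − 216/336 = 1 − 0.6429 ≈ 0.357

0.357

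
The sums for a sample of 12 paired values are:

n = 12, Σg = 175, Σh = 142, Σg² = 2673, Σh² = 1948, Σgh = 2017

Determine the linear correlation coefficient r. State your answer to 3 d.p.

-0.299

r = (nΣgh − ΣgΣh) / √[(nΣg² − (Σg)²)(nΣh² − (Σh)²)]
Numerator: 12×2017 − 175×142 = -646
Denominator: √[(32076 − 30625)(23376 − 20164)] = √[1451 × 3212] = 2158.8451
r = -646 / 2158.8451 ≈ -0.299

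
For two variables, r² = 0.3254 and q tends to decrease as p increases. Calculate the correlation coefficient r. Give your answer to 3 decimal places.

-0.570

|r| = √0.3254 = 0.570
The association is negative, so r = −0.570.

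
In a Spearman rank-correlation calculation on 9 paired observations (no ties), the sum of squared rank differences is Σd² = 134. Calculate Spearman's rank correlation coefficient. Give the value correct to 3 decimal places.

-0.117

ρ = 1 − 6Σd² / [n(n²−1)] = 1 − 6×134 / (9×80)
  = 1 − 804/720 = 1 − 1.1167 ≈ -0.117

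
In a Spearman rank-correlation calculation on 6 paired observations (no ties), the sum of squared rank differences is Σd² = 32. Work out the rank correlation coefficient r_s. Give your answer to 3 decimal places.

0.086

ρ = 1 − 6Σd² / [n(n²−1)] = 1 − 6×32 / (6×35)
  = 1 − 192/210 = 1 − 0.9143 ≈ 0.086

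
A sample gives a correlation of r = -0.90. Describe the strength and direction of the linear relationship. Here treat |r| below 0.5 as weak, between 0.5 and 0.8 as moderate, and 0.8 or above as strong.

r = -0.90 < 0 so the relationship is negative.
|r| = 0.90, which falls in the strong range.

strong negative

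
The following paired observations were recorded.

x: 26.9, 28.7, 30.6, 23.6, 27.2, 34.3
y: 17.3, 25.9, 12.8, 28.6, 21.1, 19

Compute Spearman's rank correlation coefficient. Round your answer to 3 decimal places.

Rank x: 2, 4, 5, 1, 3, 6
Rank y: 2, 5, 1, 6, 4, 3
d = rank(x) − rank(y): 0, -1, 4, -5, -1, 3; Σd² = 52
ρ = 1 − 6Σd² / [n(n²−1)] = 1 − 6×52 / (6×35) = 1 − 312/210 ≈ -0.486

-0.486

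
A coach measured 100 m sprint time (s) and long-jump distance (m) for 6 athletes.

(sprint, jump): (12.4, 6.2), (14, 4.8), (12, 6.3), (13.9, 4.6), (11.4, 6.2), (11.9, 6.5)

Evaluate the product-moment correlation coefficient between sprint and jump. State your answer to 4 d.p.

-0.9430

n = 6, Σx = 75.6, Σy = 34.6, Σx² = 958.54, Σy² = 203.02, Σxy = 431.65
nΣxy − ΣxΣy = 2589.9 − 2615.76 = -25.86
nΣx² − (Σx)² = 5751.24 − 5715.36 = 35.88; nΣy² − (Σy)² = 1218.12 − 1197.16 = 20.96
r = -25.86 / √(35.88 × 20.96) = -25.86 / 27.4234 ≈ -0.9430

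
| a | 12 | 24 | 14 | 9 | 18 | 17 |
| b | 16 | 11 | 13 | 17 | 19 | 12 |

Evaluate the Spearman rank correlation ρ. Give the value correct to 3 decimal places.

-0.429

Rank a: 2, 6, 3, 1, 5, 4
Rank b: 4, 1, 3, 5, 6, 2
d = rank(a) − rank(b): -2, 5, 0, -4, -1, 2; Σd² = 50
ρ = 1 − 6Σd² / [n(n²−1)] = 1 − 6×50 / (6×35) = 1 − 300/210 ≈ -0.429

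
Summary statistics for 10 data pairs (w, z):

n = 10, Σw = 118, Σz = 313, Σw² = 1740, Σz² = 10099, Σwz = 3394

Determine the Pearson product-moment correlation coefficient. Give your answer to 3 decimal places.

-0.924

r = (nΣwz − ΣwΣz) / √[(nΣw² − (Σw)²)(nΣz² − (Σz)²)]
Numerator: 10×3394 − 118×313 = -2994
Denominator: √[(17400 − 13924)(100990 − 97969)] = √[3476 × 3021] = 3240.5240
r = -2994 / 3240.5240 ≈ -0.924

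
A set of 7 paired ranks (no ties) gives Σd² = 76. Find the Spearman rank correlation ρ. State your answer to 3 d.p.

-0.357

ρ = 1 − 6Σd² / [n(n²−1)] = 1 − 6×76 / (7×48)
  = 1 − 456/336 = 1 − 1.3571 ≈ -0.357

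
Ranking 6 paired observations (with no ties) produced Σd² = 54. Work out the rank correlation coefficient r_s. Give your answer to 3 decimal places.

ρ = 1 − 6Σd² / [n(n²−1)] = 1 − 6×54 / (6×35)
  = 1 − 324/210 = 1 − 1.5429 ≈ -0.543

-0.543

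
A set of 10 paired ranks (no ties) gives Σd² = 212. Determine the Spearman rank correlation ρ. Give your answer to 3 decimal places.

-0.285

ρ = 1 − 6Σd² / [n(n²−1)] = 1 − 6×212 / (10×99)
  = 1 − 1272/990 = 1 − 1.2848 ≈ -0.285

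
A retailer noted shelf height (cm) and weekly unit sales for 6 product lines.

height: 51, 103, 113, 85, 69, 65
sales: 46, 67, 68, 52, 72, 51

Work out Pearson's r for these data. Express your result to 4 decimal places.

0.6154

n = 6, Σx = 486, Σy = 356, Σx² = 42190, Σy² = 21718, Σxy = 29634
nΣxy − ΣxΣy = 177804 − 173016 = 4788
nΣx² − (Σx)² = 253140 − 236196 = 16944; nΣy² − (Σy)² = 130308 − 126736 = 3572
r = 4788 / √(16944 × 3572) = 4788 / 7779.7152 ≈ 0.6154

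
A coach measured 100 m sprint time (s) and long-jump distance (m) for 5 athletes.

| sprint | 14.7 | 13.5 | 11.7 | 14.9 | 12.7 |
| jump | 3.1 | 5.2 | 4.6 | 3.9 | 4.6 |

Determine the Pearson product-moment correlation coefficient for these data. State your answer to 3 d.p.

n = 5, Σx = 67.5, Σy = 21.4, Σx² = 918.53, Σy² = 94.18, Σxy = 286.12
nΣxy − ΣxΣy = 1430.6 − 1444.5 = -13.9
nΣx² − (Σx)² = 4592.65 − 4556.25 = 36.4; nΣy² − (Σy)² = 470.9 − 457.96 = 12.94
r = -13.9 / √(36.4 × 12.94) = -13.9 / 21.7029 ≈ -0.640

-0.640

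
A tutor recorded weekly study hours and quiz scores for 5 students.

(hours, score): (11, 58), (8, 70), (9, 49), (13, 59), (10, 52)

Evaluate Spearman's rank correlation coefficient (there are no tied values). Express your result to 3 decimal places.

Rank hours: 4, 1, 2, 5, 3
Rank score: 3, 5, 1, 4, 2
d = rank(hours) − rank(score): 1, -4, 1, 1, 1; Σd² = 20
ρ = 1 − 6Σd² / [n(n²−1)] = 1 − 6×20 / (5×24) = 1 − 120/120 ≈ 0.000

0.000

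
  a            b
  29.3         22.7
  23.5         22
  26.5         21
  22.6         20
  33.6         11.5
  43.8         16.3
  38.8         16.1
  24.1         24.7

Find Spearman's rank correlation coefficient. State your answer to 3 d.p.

Rank a: 5, 2, 4, 1, 6, 8, 7, 3
Rank b: 7, 6, 5, 4, 1, 3, 2, 8
d = rank(a) − rank(b): -2, -4, -1, -3, 5, 5, 5, -5; Σd² = 130
ρ = 1 − 6Σd² / [n(n²−1)] = 1 − 6×130 / (8×63) = 1 − 780/504 ≈ -0.548

-0.548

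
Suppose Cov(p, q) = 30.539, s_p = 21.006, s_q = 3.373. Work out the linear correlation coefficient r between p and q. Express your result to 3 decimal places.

0.431

r = Cov(p,q) / (s_p · s_q) = 30.539 / (21.006 × 3.373)
  = 30.539 / 70.8532 ≈ 0.431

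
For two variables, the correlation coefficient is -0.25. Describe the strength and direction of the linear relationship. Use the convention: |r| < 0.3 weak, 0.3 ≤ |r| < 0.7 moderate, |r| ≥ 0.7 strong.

r = -0.25 < 0 so the relationship is negative.
|r| = 0.25, which falls in the weak range.

weak negative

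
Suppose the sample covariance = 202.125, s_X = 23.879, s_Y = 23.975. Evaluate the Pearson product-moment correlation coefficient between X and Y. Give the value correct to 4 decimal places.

0.3531

r = Cov(X,Y) / (s_X · s_Y) = 202.125 / (23.879 × 23.975)
  = 202.125 / 572.4990 ≈ 0.3531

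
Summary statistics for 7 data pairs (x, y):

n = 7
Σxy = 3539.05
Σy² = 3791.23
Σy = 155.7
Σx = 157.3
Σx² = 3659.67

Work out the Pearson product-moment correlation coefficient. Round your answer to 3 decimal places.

r = (nΣxy − ΣxΣy) / √[(nΣx² − (Σx)²)(nΣy² − (Σy)²)]
Numerator: 7×3539.05 − 157.3×155.7 = 281.74
Denominator: √[(25617.69 − 24743.29)(26538.61 − 24242.49)] = √[874.4 × 2296.12] = 1416.9430
r = 281.74 / 1416.9430 ≈ 0.199

0.199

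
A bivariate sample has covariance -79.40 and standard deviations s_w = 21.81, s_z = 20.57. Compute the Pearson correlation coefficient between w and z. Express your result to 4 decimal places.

r = Cov(w,z) / (s_w · s_z) = -79.40 / (21.81 × 20.57)
  = -79.40 / 448.6317 ≈ -0.1770

-0.1770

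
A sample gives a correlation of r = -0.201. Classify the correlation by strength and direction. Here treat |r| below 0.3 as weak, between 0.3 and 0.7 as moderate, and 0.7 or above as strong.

weak negative

r = -0.201 < 0 so the relationship is negative.
|r| = 0.201, which falls in the weak range.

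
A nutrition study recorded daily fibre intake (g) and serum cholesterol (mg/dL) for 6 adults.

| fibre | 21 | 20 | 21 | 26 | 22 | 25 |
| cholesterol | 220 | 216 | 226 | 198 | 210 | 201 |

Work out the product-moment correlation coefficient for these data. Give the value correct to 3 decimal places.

n = 6, Σx = 135, Σy = 1271, Σx² = 3067, Σy² = 269837, Σxy = 28479
nΣxy − ΣxΣy = 170874 − 171585 = -711
nΣx² − (Σx)² = 18402 − 18225 = 177; nΣy² − (Σy)² = 1619022 − 1615441 = 3581
r = -711 / √(177 × 3581) = -711 / 796.1388 ≈ -0.893

-0.893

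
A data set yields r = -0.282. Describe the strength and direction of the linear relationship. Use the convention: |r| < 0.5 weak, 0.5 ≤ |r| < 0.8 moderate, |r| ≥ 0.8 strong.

r = -0.282 < 0 so the relationship is negative.
|r| = 0.282, which falls in the weak range.

weak negative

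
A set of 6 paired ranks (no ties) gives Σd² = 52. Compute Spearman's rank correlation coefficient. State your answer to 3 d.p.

-0.486

ρ = 1 − 6Σd² / [n(n²−1)] = 1 − 6×52 / (6×35)
  = 1 − 312/210 = 1 − 1.4857 ≈ -0.486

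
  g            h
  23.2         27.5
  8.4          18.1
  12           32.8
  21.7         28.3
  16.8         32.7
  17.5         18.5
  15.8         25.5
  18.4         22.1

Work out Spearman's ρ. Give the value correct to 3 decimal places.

Rank g: 8, 1, 2, 7, 4, 5, 3, 6
Rank h: 5, 1, 8, 6, 7, 2, 4, 3
d = rank(g) − rank(h): 3, 0, -6, 1, -3, 3, -1, 3; Σd² = 74
ρ = 1 − 6Σd² / [n(n²−1)] = 1 − 6×74 / (8×63) = 1 − 444/504 ≈ 0.119

0.119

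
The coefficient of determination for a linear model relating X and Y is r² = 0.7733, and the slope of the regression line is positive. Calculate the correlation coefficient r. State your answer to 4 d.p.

0.8794

|r| = √0.7733 = 0.8794
The association is positive, so r = 0.8794.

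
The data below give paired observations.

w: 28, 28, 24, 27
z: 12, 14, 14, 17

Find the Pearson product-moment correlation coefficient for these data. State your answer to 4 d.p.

-0.1495

n = 4, Σw = 107, Σz = 57, Σw² = 2873, Σz² = 825, Σwz = 1523
nΣwz − ΣwΣz = 6092 − 6099 = -7
nΣw² − (Σw)² = 11492 − 11449 = 43; nΣz² − (Σz)² = 3300 − 3249 = 51
r = -7 / √(43 × 51) = -7 / 46.8295 ≈ -0.1495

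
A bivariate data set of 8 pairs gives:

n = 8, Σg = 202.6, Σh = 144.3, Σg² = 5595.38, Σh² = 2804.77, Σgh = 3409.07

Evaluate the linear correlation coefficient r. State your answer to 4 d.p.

r = (nΣgh − ΣgΣh) / √[(nΣg² − (Σg)²)(nΣh² − (Σh)²)]
Numerator: 8×3409.07 − 202.6×144.3 = -1962.62
Denominator: √[(44763.04 − 41046.76)(22438.16 − 20822.49)] = √[3716.28 × 1615.67] = 2450.3637
r = -1962.62 / 2450.3637 ≈ -0.8010

-0.8010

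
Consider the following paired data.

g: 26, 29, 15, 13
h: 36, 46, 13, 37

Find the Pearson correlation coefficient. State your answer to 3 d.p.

0.618

n = 4, Σg = 83, Σh = 132, Σg² = 1911, Σh² = 4950, Σgh = 2946
nΣgh − ΣgΣh = 11784 − 10956 = 828
nΣg² − (Σg)² = 7644 − 6889 = 755; nΣh² − (Σh)² = 19800 − 17424 = 2376
r = 828 / √(755 × 2376) = 828 / 1339.3581 ≈ 0.618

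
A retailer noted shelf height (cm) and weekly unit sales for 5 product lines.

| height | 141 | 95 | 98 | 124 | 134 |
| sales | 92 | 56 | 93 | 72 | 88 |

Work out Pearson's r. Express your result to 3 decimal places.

n = 5, Σx = 592, Σy = 401, Σx² = 71842, Σy² = 33177, Σxy = 48126
nΣxy − ΣxΣy = 240630 − 237392 = 3238
nΣx² − (Σx)² = 359210 − 350464 = 8746; nΣy² − (Σy)² = 165885 − 160801 = 5084
r = 3238 / √(8746 × 5084) = 3238 / 6668.1830 ≈ 0.486

0.486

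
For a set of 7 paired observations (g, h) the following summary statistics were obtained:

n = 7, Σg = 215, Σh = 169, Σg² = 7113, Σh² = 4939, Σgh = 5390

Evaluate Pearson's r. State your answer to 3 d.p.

0.301

r = (nΣgh − ΣgΣh) / √[(nΣg² − (Σg)²)(nΣh² − (Σh)²)]
Numerator: 7×5390 − 215×169 = 1395
Denominator: √[(49791 − 46225)(34573 − 28561)] = √[3566 × 6012] = 4630.2043
r = 1395 / 4630.2043 ≈ 0.301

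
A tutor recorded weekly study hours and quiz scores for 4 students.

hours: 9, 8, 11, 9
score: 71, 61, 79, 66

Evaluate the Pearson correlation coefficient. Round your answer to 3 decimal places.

n = 4, Σx = 37, Σy = 277, Σx² = 347, Σy² = 19359, Σxy = 2590
nΣxy − ΣxΣy = 10360 − 10249 = 111
nΣx² − (Σx)² = 1388 − 1369 = 19; nΣy² − (Σy)² = 77436 − 76729 = 707
r = 111 / √(19 × 707) = 111 / 115.9008 ≈ 0.958

0.958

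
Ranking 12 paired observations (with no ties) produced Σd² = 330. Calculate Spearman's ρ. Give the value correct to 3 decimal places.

ρ = 1 − 6Σd² / [n(n²−1)] = 1 − 6×330 / (12×143)
  = 1 − 1980/1716 = 1 − 1.1538 ≈ -0.154

-0.154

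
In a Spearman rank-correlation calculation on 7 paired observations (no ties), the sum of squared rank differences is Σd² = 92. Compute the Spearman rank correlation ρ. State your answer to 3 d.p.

-0.643

ρ = 1 − 6Σd² / [n(n²−1)] = 1 − 6×92 / (7×48)
  = 1 − 552/336 = 1 − 1.6429 ≈ -0.643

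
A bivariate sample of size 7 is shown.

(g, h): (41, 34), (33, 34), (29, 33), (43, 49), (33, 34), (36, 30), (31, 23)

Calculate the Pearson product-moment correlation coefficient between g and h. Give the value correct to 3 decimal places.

0.688

n = 7, Σg = 246, Σh = 237, Σg² = 8806, Σh² = 8387, Σgh = 8495
nΣgh − ΣgΣh = 59465 − 58302 = 1163
nΣg² − (Σg)² = 61642 − 60516 = 1126; nΣh² − (Σh)² = 58709 − 56169 = 2540
r = 1163 / √(1126 × 2540) = 1163 / 1691.1653 ≈ 0.688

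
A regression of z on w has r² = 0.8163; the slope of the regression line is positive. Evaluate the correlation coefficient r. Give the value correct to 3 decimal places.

|r| = √0.8163 = 0.903
The association is positive, so r = 0.903.

0.903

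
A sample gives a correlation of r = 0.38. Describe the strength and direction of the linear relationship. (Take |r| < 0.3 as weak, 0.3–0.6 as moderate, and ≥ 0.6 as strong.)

r = 0.38 > 0 so the relationship is positive.
|r| = 0.38, which falls in the moderate range.

moderate positive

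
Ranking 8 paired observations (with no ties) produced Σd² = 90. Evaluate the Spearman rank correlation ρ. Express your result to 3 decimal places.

ρ = 1 − 6Σd² / [n(n²−1)] = 1 − 6×90 / (8×63)
  = 1 − 540/504 = 1 − 1.0714 ≈ -0.071

-0.071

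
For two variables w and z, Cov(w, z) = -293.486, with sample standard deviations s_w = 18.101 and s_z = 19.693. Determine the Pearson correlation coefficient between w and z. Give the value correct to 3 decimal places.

r = Cov(w,z) / (s_w · s_z) = -293.486 / (18.101 × 19.693)
  = -293.486 / 356.4630 ≈ -0.823

-0.823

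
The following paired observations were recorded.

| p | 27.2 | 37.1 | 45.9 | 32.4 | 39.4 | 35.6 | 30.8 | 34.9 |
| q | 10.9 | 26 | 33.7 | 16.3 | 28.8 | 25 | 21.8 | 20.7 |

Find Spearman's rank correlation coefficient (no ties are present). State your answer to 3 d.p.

0.929

Rank p: 1, 6, 8, 3, 7, 5, 2, 4
Rank q: 1, 6, 8, 2, 7, 5, 4, 3
d = rank(p) − rank(q): 0, 0, 0, 1, 0, 0, -2, 1; Σd² = 6
ρ = 1 − 6Σd² / [n(n²−1)] = 1 − 6×6 / (8×63) = 1 − 36/504 ≈ 0.929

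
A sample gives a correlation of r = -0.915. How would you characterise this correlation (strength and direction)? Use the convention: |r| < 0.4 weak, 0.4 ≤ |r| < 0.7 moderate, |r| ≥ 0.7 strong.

r = -0.915 < 0 so the relationship is negative.
|r| = 0.915, which falls in the strong range.

strong negative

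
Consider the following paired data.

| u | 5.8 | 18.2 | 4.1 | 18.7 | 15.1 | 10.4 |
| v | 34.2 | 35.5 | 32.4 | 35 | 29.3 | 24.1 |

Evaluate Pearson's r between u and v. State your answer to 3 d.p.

n = 6, Σu = 72.3, Σv = 190.5, Σu² = 1067.55, Σv² = 6143.95, Σuv = 2324.87
nΣuv − ΣuΣv = 13949.22 − 13773.15 = 176.07
nΣu² − (Σu)² = 6405.3 − 5227.29 = 1178.01; nΣv² − (Σv)² = 36863.7 − 36290.25 = 573.45
r = 176.07 / √(1178.01 × 573.45) = 176.07 / 821.9062 ≈ 0.214

0.214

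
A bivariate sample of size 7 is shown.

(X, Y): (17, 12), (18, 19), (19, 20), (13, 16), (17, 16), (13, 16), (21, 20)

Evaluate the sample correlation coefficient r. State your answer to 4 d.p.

n = 7, ΣX = 118, ΣY = 119, ΣX² = 2042, ΣY² = 2073, ΣXY = 2034
nΣXY − ΣXΣY = 14238 − 14042 = 196
nΣX² − (ΣX)² = 14294 − 13924 = 370; nΣY² − (ΣY)² = 14511 − 14161 = 350
r = 196 / √(370 × 350) = 196 / 359.8611 ≈ 0.5447

0.5447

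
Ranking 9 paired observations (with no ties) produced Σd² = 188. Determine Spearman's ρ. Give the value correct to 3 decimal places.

-0.567

ρ = 1 − 6Σd² / [n(n²−1)] = 1 − 6×188 / (9×80)
  = 1 − 1128/720 = 1 − 1.5667 ≈ -0.567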